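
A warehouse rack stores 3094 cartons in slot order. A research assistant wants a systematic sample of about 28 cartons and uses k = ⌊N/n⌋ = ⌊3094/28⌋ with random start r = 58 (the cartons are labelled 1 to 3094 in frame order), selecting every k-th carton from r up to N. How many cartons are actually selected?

28

k = ⌊3094/28⌋ = 110
Achieved size = ⌊(3094 − 58)/110⌋ + 1 = ⌊3036/110⌋ + 1 = 27 + 1 = 28
(last selection: 58 + 27×110 = 3028 ≤ 3094; next would be 3138 > 3094)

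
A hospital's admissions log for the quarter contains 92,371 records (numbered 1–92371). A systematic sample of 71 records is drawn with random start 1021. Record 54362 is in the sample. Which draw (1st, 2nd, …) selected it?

k = 92371/71 = 1301
position = (54362 − 1021)/1301 + 1 = 53341/1301 + 1 = 41 + 1 = 42

42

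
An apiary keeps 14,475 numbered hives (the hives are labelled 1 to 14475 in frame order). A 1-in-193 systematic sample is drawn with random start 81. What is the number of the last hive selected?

k = 193
75th selection = r + (75−1)·k = 81 + 74×193 = 81 + 14282 = 14363

14363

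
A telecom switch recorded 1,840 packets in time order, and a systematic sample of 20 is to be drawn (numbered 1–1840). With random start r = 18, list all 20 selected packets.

k = N/n = 1840/20 = 92
packet 1: 18
packet 2: 18 + 92 = 110
packet 3: 110 + 92 = 202
packet 4: 202 + 92 = 294
packet 5: 294 + 92 = 386
packet 6: 386 + 92 = 478
packet 7: 478 + 92 = 570
packet 8: 570 + 92 = 662
packet 9: 662 + 92 = 754
packet 10: 754 + 92 = 846
packet 11: 846 + 92 = 938
packet 12: 938 + 92 = 1030
packet 13: 1030 + 92 = 1122
packet 14: 1122 + 92 = 1214
packet 15: 1214 + 92 = 1306
packet 16: 1306 + 92 = 1398
packet 17: 1398 + 92 = 1490
packet 18: 1490 + 92 = 1582
packet 19: 1582 + 92 = 1674
packet 20: 1674 + 92 = 1766

18, 110, 202, 294, 386, 478, 570, 662, 754, 846, 938, 1030, 1122, 1214, 1306, 1398, 1490, 1582, 1674, 1766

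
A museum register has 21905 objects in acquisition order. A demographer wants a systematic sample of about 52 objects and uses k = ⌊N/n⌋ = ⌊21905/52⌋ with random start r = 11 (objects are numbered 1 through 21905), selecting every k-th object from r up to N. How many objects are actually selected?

k = ⌊21905/52⌋ = 421
Achieved size = ⌊(21905 − 11)/421⌋ + 1 = ⌊21894/421⌋ + 1 = 52 + 1 = 53
(last selection: 11 + 52×421 = 21903 ≤ 21905; next would be 22324 > 21905)

53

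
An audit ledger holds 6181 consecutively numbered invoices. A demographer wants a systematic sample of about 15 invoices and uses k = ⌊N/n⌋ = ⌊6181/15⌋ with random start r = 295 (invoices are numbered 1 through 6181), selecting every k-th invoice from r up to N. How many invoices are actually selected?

15

k = ⌊6181/15⌋ = 412
Achieved size = ⌊(6181 − 295)/412⌋ + 1 = ⌊5886/412⌋ + 1 = 14 + 1 = 15
(last selection: 295 + 14×412 = 6063 ≤ 6181; next would be 6475 > 6181)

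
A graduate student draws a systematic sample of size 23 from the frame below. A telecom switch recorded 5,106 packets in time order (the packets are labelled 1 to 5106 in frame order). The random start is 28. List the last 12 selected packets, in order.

2470, 2692, 2914, 3136, 3358, 3580, 3802, 4024, 4246, 4468, 4690, 4912

k = N/n = 5106/23 = 222
12th selection = 28 + 11×222 = 2470
13th: 2470 + 222 = 2692
14th: 2692 + 222 = 2914
15th: 2914 + 222 = 3136
16th: 3136 + 222 = 3358
17th: 3358 + 222 = 3580
18th: 3580 + 222 = 3802
19th: 3802 + 222 = 4024
20th: 4024 + 222 = 4246
21st: 4246 + 222 = 4468
22nd: 4468 + 222 = 4690
23rd: 4690 + 222 = 4912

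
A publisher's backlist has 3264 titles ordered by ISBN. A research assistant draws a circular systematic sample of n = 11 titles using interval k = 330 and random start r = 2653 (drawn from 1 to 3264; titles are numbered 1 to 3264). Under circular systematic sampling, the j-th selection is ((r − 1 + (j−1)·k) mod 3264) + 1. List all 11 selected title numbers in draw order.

2653, 2983, 49, 379, 709, 1039, 1369, 1699, 2029, 2359, 2689

Selection 1: 2653
Selection 2: 2653 + 330 = 2983
Selection 3: 2983 + 330 = 3313 → 3313 − 3264 = 49
Selection 4: 49 + 330 = 379
Selection 5: 379 + 330 = 709
Selection 6: 709 + 330 = 1039
Selection 7: 1039 + 330 = 1369
Selection 8: 1369 + 330 = 1699
Selection 9: 1699 + 330 = 2029
Selection 10: 2029 + 330 = 2359
Selection 11: 2359 + 330 = 2689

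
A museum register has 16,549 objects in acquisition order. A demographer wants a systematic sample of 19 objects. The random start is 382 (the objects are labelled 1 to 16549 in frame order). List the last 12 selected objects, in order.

6479, 7350, 8221, 9092, 9963, 10834, 11705, 12576, 13447, 14318, 15189, 16060

k = N/n = 16549/19 = 871
8th selection = 382 + 7×871 = 6479
9th: 6479 + 871 = 7350
10th: 7350 + 871 = 8221
11th: 8221 + 871 = 9092
12th: 9092 + 871 = 9963
13th: 9963 + 871 = 10834
14th: 10834 + 871 = 11705
15th: 11705 + 871 = 12576
16th: 12576 + 871 = 13447
17th: 13447 + 871 = 14318
18th: 14318 + 871 = 15189
19th: 15189 + 871 = 16060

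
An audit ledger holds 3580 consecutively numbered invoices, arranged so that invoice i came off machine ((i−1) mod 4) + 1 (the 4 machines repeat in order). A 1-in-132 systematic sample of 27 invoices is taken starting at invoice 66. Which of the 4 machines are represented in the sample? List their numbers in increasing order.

Consecutive selections differ by k = 132, so their machine numbers differ by 132 mod 4 = 0.
gcd(132, 4) = 4, so the sample visits 4/4 = 1 distinct residues mod 4.
Start 66 is machine 2; the machines hit are 2.

2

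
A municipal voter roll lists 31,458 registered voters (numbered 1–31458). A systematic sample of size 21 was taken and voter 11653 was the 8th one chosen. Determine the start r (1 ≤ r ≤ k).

1167

k = 31458/21 = 1498
r = 11653 − (8−1)×1498 = 11653 − 10486 = 1167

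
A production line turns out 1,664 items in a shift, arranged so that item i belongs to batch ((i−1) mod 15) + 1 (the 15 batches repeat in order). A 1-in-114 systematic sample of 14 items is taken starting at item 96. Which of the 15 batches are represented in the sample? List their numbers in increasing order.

Consecutive selections differ by k = 114, so their batch numbers differ by 114 mod 15 = 9.
gcd(114, 15) = 3, so the sample visits 15/3 = 5 distinct residues mod 15.
Start 96 is batch 6; the batches hit are 3, 6, 9, 12, 15.

3, 6, 9, 12, 15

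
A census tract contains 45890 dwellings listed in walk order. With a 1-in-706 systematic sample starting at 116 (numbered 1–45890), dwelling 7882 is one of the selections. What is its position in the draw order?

k = 706
position = (7882 − 116)/706 + 1 = 7766/706 + 1 = 11 + 1 = 12

12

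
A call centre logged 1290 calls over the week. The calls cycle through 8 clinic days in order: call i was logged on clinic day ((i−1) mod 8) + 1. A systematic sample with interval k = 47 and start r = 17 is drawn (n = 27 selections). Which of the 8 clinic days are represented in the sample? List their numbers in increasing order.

1, 2, 3, 4, 5, 6, 7, 8

Consecutive selections differ by k = 47, so their clinic day numbers differ by 47 mod 8 = 7.
gcd(47, 8) = 1, so the sample visits 8/1 = 8 distinct residues mod 8.
Start 17 is clinic day 1; the clinic days hit are 1, 2, 3, 4, 5, 6, 7, 8.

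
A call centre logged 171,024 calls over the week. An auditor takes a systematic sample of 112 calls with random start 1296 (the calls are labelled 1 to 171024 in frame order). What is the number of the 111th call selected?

169266

k = 171024/112 = 1527
111th selection = r + (111−1)·k = 1296 + 110×1527 = 1296 + 167970 = 169266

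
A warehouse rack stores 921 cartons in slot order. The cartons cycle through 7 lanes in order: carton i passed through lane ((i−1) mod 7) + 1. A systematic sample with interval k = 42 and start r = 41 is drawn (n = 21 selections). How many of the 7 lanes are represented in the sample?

1

Consecutive selections differ by k = 42, so their lane numbers differ by 42 mod 7 = 0.
gcd(42, 7) = 7, so the sample visits 7/7 = 1 distinct residues mod 7.
Start 41 is lane 6; the lanes hit are 6.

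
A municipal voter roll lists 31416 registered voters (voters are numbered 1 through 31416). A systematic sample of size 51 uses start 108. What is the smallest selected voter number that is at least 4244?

k = 31416/51 = 616
Steps past start: ⌈(4244 − 108)/616⌉ = ⌈4136/616⌉ = 7
Selected voter: 108 + 7×616 = 4420

4420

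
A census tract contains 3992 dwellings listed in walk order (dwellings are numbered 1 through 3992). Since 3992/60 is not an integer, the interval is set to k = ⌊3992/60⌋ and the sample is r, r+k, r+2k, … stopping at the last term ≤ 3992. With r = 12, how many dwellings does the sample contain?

61

k = ⌊3992/60⌋ = 66
Achieved size = ⌊(3992 − 12)/66⌋ + 1 = ⌊3980/66⌋ + 1 = 60 + 1 = 61
(last selection: 12 + 60×66 = 3972 ≤ 3992; next would be 4038 > 3992)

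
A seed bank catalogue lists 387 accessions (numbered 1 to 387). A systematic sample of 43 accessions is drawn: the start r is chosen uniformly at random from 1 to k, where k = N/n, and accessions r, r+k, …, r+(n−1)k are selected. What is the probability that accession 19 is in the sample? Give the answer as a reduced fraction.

1/9

k = 387/43 = 9.
Accession 19 is selected iff r ≡ 19 (mod 9); exactly one such r in {1,…,9}.
Inclusion probability = 1/9.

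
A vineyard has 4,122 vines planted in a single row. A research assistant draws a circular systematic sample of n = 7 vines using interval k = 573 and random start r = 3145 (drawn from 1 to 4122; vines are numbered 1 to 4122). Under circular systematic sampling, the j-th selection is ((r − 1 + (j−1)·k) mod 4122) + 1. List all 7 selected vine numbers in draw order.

3145, 3718, 169, 742, 1315, 1888, 2461

Selection 1: 3145
Selection 2: 3145 + 573 = 3718
Selection 3: 3718 + 573 = 4291 → 4291 − 4122 = 169
Selection 4: 169 + 573 = 742
Selection 5: 742 + 573 = 1315
Selection 6: 1315 + 573 = 1888
Selection 7: 1888 + 573 = 2461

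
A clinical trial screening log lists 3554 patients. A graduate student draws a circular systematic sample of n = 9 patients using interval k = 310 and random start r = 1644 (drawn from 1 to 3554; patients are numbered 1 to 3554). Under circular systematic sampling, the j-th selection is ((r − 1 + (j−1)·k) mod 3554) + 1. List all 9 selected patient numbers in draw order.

1644, 1954, 2264, 2574, 2884, 3194, 3504, 260, 570

Selection 1: 1644
Selection 2: 1644 + 310 = 1954
Selection 3: 1954 + 310 = 2264
Selection 4: 2264 + 310 = 2574
Selection 5: 2574 + 310 = 2884
Selection 6: 2884 + 310 = 3194
Selection 7: 3194 + 310 = 3504
Selection 8: 3504 + 310 = 3814 → 3814 − 3554 = 260
Selection 9: 260 + 310 = 570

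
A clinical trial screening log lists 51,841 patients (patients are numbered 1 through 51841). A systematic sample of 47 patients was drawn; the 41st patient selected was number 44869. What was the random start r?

k = 51841/47 = 1103
r = 44869 − (41−1)×1103 = 44869 − 44120 = 749

749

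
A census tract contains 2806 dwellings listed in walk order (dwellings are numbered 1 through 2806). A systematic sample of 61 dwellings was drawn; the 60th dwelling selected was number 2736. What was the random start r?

22

k = 2806/61 = 46
r = 2736 − (60−1)×46 = 2736 − 2714 = 22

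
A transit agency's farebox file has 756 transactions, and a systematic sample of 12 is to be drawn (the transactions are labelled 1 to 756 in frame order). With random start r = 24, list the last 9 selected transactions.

k = N/n = 756/12 = 63
4th selection = 24 + 3×63 = 213
5th: 213 + 63 = 276
6th: 276 + 63 = 339
7th: 339 + 63 = 402
8th: 402 + 63 = 465
9th: 465 + 63 = 528
10th: 528 + 63 = 591
11th: 591 + 63 = 654
12th: 654 + 63 = 717

213, 276, 339, 402, 465, 528, 591, 654, 717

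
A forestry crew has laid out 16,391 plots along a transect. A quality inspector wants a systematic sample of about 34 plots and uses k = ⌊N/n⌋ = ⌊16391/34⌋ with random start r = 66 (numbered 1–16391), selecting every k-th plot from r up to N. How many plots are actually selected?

34

k = ⌊16391/34⌋ = 482
Achieved size = ⌊(16391 − 66)/482⌋ + 1 = ⌊16325/482⌋ + 1 = 33 + 1 = 34
(last selection: 66 + 33×482 = 15972 ≤ 16391; next would be 16454 > 16391)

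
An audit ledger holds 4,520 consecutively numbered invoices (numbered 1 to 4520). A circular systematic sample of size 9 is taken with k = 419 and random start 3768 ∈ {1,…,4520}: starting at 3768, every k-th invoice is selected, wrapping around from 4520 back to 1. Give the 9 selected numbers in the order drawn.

3768, 4187, 86, 505, 924, 1343, 1762, 2181, 2600

Selection 1: 3768
Selection 2: 3768 + 419 = 4187
Selection 3: 4187 + 419 = 4606 → 4606 − 4520 = 86
Selection 4: 86 + 419 = 505
Selection 5: 505 + 419 = 924
Selection 6: 924 + 419 = 1343
Selection 7: 1343 + 419 = 1762
Selection 8: 1762 + 419 = 2181
Selection 9: 2181 + 419 = 2600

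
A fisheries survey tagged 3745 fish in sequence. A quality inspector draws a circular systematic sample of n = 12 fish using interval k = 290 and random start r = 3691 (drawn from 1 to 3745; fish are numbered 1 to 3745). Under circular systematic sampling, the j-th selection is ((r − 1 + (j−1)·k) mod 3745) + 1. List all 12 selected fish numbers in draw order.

3691, 236, 526, 816, 1106, 1396, 1686, 1976, 2266, 2556, 2846, 3136

Selection 1: 3691
Selection 2: 3691 + 290 = 3981 → 3981 − 3745 = 236
Selection 3: 236 + 290 = 526
Selection 4: 526 + 290 = 816
Selection 5: 816 + 290 = 1106
Selection 6: 1106 + 290 = 1396
Selection 7: 1396 + 290 = 1686
Selection 8: 1686 + 290 = 1976
Selection 9: 1976 + 290 = 2266
Selection 10: 2266 + 290 = 2556
Selection 11: 2556 + 290 = 2846
Selection 12: 2846 + 290 = 3136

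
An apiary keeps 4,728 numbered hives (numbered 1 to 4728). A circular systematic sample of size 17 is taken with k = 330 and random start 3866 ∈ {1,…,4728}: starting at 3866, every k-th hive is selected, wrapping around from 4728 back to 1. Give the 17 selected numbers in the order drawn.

3866, 4196, 4526, 128, 458, 788, 1118, 1448, 1778, 2108, 2438, 2768, 3098, 3428, 3758, 4088, 4418

Selection 1: 3866
Selection 2: 3866 + 330 = 4196
Selection 3: 4196 + 330 = 4526
Selection 4: 4526 + 330 = 4856 → 4856 − 4728 = 128
Selection 5: 128 + 330 = 458
Selection 6: 458 + 330 = 788
Selection 7: 788 + 330 = 1118
Selection 8: 1118 + 330 = 1448
Selection 9: 1448 + 330 = 1778
Selection 10: 1778 + 330 = 2108
Selection 11: 2108 + 330 = 2438
Selection 12: 2438 + 330 = 2768
Selection 13: 2768 + 330 = 3098
Selection 14: 3098 + 330 = 3428
Selection 15: 3428 + 330 = 3758
Selection 16: 3758 + 330 = 4088
Selection 17: 4088 + 330 = 4418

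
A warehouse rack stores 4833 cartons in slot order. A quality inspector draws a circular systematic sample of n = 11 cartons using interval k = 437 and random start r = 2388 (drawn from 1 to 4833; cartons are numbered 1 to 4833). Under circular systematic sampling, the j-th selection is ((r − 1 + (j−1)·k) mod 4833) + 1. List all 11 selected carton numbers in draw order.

2388, 2825, 3262, 3699, 4136, 4573, 177, 614, 1051, 1488, 1925

Selection 1: 2388
Selection 2: 2388 + 437 = 2825
Selection 3: 2825 + 437 = 3262
Selection 4: 3262 + 437 = 3699
Selection 5: 3699 + 437 = 4136
Selection 6: 4136 + 437 = 4573
Selection 7: 4573 + 437 = 5010 → 5010 − 4833 = 177
Selection 8: 177 + 437 = 614
Selection 9: 614 + 437 = 1051
Selection 10: 1051 + 437 = 1488
Selection 11: 1488 + 437 = 1925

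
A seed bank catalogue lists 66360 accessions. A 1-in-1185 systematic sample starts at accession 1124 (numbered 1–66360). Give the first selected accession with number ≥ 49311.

k = 1185
Steps past start: ⌈(49311 − 1124)/1185⌉ = ⌈48187/1185⌉ = 41
Selected accession: 1124 + 41×1185 = 49709

49709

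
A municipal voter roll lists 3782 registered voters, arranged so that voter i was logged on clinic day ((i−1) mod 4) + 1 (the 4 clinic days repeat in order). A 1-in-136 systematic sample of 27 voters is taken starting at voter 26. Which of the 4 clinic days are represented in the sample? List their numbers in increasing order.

2

Consecutive selections differ by k = 136, so their clinic day numbers differ by 136 mod 4 = 0.
gcd(136, 4) = 4, so the sample visits 4/4 = 1 distinct residues mod 4.
Start 26 is clinic day 2; the clinic days hit are 2.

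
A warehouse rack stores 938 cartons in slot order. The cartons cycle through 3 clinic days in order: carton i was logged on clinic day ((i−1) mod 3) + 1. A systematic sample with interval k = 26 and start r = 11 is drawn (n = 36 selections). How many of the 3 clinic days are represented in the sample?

3

Consecutive selections differ by k = 26, so their clinic day numbers differ by 26 mod 3 = 2.
gcd(26, 3) = 1, so the sample visits 3/1 = 3 distinct residues mod 3.
Start 11 is clinic day 2; the clinic days hit are 1, 2, 3.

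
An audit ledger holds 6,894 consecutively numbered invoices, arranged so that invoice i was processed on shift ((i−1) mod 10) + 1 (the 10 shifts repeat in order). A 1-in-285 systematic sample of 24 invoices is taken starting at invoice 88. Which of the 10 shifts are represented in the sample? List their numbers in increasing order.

Consecutive selections differ by k = 285, so their shift numbers differ by 285 mod 10 = 5.
gcd(285, 10) = 5, so the sample visits 10/5 = 2 distinct residues mod 10.
Start 88 is shift 8; the shifts hit are 3, 8.

3, 8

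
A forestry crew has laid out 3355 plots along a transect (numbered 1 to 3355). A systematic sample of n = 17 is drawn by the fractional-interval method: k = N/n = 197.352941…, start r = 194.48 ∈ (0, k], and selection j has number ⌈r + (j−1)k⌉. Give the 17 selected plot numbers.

j=1: r + 0k = 194.48 → ⌈·⌉ = 195
j=2: r + 1k = 391.832941… → ⌈·⌉ = 392
j=3: r + 2k = 589.185882… → ⌈·⌉ = 590
j=4: r + 3k = 786.538823… → ⌈·⌉ = 787
j=5: r + 4k = 983.891764… → ⌈·⌉ = 984
j=6: r + 5k = 1181.244705… → ⌈·⌉ = 1182
j=7: r + 6k = 1378.597647… → ⌈·⌉ = 1379
j=8: r + 7k = 1575.950588… → ⌈·⌉ = 1576
j=9: r + 8k = 1773.303529… → ⌈·⌉ = 1774
j=10: r + 9k = 1970.656470… → ⌈·⌉ = 1971
j=11: r + 10k = 2168.009411… → ⌈·⌉ = 2169
j=12: r + 11k = 2365.362352… → ⌈·⌉ = 2366
j=13: r + 12k = 2562.715294… → ⌈·⌉ = 2563
j=14: r + 13k = 2760.068235… → ⌈·⌉ = 2761
j=15: r + 14k = 2957.421176… → ⌈·⌉ = 2958
j=16: r + 15k = 3154.774117… → ⌈·⌉ = 3155
j=17: r + 16k = 3352.127058… → ⌈·⌉ = 3353

195, 392, 590, 787, 984, 1182, 1379, 1576, 1774, 1971, 2169, 2366, 2563, 2761, 2958, 3155, 3353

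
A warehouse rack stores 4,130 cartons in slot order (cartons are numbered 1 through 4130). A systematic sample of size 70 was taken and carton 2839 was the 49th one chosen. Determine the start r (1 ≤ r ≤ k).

7

k = 4130/70 = 59
r = 2839 − (49−1)×59 = 2839 − 2832 = 7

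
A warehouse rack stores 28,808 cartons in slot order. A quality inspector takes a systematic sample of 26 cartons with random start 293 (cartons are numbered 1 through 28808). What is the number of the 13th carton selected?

k = 28808/26 = 1108
13th selection = r + (13−1)·k = 293 + 12×1108 = 293 + 13296 = 13589

13589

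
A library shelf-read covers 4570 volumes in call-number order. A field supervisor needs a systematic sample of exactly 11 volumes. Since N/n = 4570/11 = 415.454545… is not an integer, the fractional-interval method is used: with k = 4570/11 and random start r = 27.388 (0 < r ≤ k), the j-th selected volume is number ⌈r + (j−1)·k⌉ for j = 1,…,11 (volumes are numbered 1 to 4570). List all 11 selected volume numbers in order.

28, 443, 859, 1274, 1690, 2105, 2521, 2936, 3352, 3767, 4182

j=1: r + 0k = 27.388 → ⌈·⌉ = 28
j=2: r + 1k = 442.842545… → ⌈·⌉ = 443
j=3: r + 2k = 858.297090… → ⌈·⌉ = 859
j=4: r + 3k = 1273.751636… → ⌈·⌉ = 1274
j=5: r + 4k = 1689.206181… → ⌈·⌉ = 1690
j=6: r + 5k = 2104.660727… → ⌈·⌉ = 2105
j=7: r + 6k = 2520.115272… → ⌈·⌉ = 2521
j=8: r + 7k = 2935.569818… → ⌈·⌉ = 2936
j=9: r + 8k = 3351.024363… → ⌈·⌉ = 3352
j=10: r + 9k = 3766.478909… → ⌈·⌉ = 3767
j=11: r + 10k = 4181.933454… → ⌈·⌉ = 4182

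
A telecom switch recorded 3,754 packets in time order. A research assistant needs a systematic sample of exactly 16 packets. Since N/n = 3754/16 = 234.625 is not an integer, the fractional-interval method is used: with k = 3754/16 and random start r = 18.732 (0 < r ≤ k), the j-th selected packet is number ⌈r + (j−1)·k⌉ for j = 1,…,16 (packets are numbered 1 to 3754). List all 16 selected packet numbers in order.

19, 254, 488, 723, 958, 1192, 1427, 1662, 1896, 2131, 2365, 2600, 2835, 3069, 3304, 3539

j=1: r + 0k = 18.732 → ⌈·⌉ = 19
j=2: r + 1k = 253.357 → ⌈·⌉ = 254
j=3: r + 2k = 487.982 → ⌈·⌉ = 488
j=4: r + 3k = 722.607 → ⌈·⌉ = 723
j=5: r + 4k = 957.232 → ⌈·⌉ = 958
j=6: r + 5k = 1191.857 → ⌈·⌉ = 1192
j=7: r + 6k = 1426.482 → ⌈·⌉ = 1427
j=8: r + 7k = 1661.107 → ⌈·⌉ = 1662
j=9: r + 8k = 1895.732 → ⌈·⌉ = 1896
j=10: r + 9k = 2130.357 → ⌈·⌉ = 2131
j=11: r + 10k = 2364.982 → ⌈·⌉ = 2365
j=12: r + 11k = 2599.607 → ⌈·⌉ = 2600
j=13: r + 12k = 2834.232 → ⌈·⌉ = 2835
j=14: r + 13k = 3068.857 → ⌈·⌉ = 3069
j=15: r + 14k = 3303.482 → ⌈·⌉ = 3304
j=16: r + 15k = 3538.107 → ⌈·⌉ = 3539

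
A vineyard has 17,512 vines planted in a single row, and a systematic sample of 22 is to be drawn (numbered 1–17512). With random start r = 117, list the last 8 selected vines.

k = N/n = 17512/22 = 796
15th selection = 117 + 14×796 = 11261
16th: 11261 + 796 = 12057
17th: 12057 + 796 = 12853
18th: 12853 + 796 = 13649
19th: 13649 + 796 = 14445
20th: 14445 + 796 = 15241
21st: 15241 + 796 = 16037
22nd: 16037 + 796 = 16833

11261, 12057, 12853, 13649, 14445, 15241, 16037, 16833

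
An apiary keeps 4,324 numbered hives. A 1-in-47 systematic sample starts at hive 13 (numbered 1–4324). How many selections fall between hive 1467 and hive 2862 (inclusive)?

k = 47
First selection ≥ 1467: 13 + ⌈(1467−13)/47⌉·47 = 13 + 31×47 = 1470
Last selection ≤ 2862: 13 + ⌊(2862−13)/47⌋·47 = 13 + 60×47 = 2833
Count = 60 − 31 + 1 = 30

30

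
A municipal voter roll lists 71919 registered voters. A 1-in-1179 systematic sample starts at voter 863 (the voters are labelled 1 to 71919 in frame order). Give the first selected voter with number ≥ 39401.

39770

k = 1179
Steps past start: ⌈(39401 − 863)/1179⌉ = ⌈38538/1179⌉ = 33
Selected voter: 863 + 33×1179 = 39770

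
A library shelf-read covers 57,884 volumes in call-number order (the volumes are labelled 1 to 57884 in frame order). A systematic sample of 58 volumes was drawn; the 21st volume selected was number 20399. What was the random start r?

k = 57884/58 = 998
r = 20399 − (21−1)×998 = 20399 − 19960 = 439

439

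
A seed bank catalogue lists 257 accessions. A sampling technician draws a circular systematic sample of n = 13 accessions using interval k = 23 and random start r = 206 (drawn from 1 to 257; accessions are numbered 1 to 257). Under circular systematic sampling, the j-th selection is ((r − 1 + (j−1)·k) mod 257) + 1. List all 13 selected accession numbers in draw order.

206, 229, 252, 18, 41, 64, 87, 110, 133, 156, 179, 202, 225

Selection 1: 206
Selection 2: 206 + 23 = 229
Selection 3: 229 + 23 = 252
Selection 4: 252 + 23 = 275 → 275 − 257 = 18
Selection 5: 18 + 23 = 41
Selection 6: 41 + 23 = 64
Selection 7: 64 + 23 = 87
Selection 8: 87 + 23 = 110
Selection 9: 110 + 23 = 133
Selection 10: 133 + 23 = 156
Selection 11: 156 + 23 = 179
Selection 12: 179 + 23 = 202
Selection 13: 202 + 23 = 225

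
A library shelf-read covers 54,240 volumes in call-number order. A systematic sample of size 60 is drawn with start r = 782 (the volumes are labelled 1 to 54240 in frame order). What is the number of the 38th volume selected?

k = 54240/60 = 904
38th selection = r + (38−1)·k = 782 + 37×904 = 782 + 33448 = 34230

34230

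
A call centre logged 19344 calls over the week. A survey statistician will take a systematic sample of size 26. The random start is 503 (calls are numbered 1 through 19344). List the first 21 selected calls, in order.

503, 1247, 1991, 2735, 3479, 4223, 4967, 5711, 6455, 7199, 7943, 8687, 9431, 10175, 10919, 11663, 12407, 13151, 13895, 14639, 15383

k = N/n = 19344/26 = 744
call 1: 503
call 2: 503 + 744 = 1247
call 3: 1247 + 744 = 1991
call 4: 1991 + 744 = 2735
call 5: 2735 + 744 = 3479
call 6: 3479 + 744 = 4223
call 7: 4223 + 744 = 4967
call 8: 4967 + 744 = 5711
call 9: 5711 + 744 = 6455
call 10: 6455 + 744 = 7199
call 11: 7199 + 744 = 7943
call 12: 7943 + 744 = 8687
call 13: 8687 + 744 = 9431
call 14: 9431 + 744 = 10175
call 15: 10175 + 744 = 10919
call 16: 10919 + 744 = 11663
call 17: 11663 + 744 = 12407
call 18: 12407 + 744 = 13151
call 19: 13151 + 744 = 13895
call 20: 13895 + 744 = 14639
call 21: 14639 + 744 = 15383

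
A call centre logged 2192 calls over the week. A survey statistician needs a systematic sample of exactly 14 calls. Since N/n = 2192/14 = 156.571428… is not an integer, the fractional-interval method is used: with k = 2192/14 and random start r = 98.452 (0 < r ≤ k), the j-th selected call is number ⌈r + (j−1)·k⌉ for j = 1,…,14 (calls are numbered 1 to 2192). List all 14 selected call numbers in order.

99, 256, 412, 569, 725, 882, 1038, 1195, 1352, 1508, 1665, 1821, 1978, 2134

j=1: r + 0k = 98.452 → ⌈·⌉ = 99
j=2: r + 1k = 255.023428… → ⌈·⌉ = 256
j=3: r + 2k = 411.594857… → ⌈·⌉ = 412
j=4: r + 3k = 568.166285… → ⌈·⌉ = 569
j=5: r + 4k = 724.737714… → ⌈·⌉ = 725
j=6: r + 5k = 881.309142… → ⌈·⌉ = 882
j=7: r + 6k = 1037.880571… → ⌈·⌉ = 1038
j=8: r + 7k = 1194.452 → ⌈·⌉ = 1195
j=9: r + 8k = 1351.023428… → ⌈·⌉ = 1352
j=10: r + 9k = 1507.594857… → ⌈·⌉ = 1508
j=11: r + 10k = 1664.166285… → ⌈·⌉ = 1665
j=12: r + 11k = 1820.737714… → ⌈·⌉ = 1821
j=13: r + 12k = 1977.309142… → ⌈·⌉ = 1978
j=14: r + 13k = 2133.880571… → ⌈·⌉ = 2134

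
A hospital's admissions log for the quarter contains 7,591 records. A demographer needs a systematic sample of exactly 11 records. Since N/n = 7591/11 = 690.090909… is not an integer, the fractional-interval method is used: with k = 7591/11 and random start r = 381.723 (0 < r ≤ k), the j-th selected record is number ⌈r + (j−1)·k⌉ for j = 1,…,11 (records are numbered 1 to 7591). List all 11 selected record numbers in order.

382, 1072, 1762, 2452, 3143, 3833, 4523, 5213, 5903, 6593, 7283

j=1: r + 0k = 381.723 → ⌈·⌉ = 382
j=2: r + 1k = 1071.813909… → ⌈·⌉ = 1072
j=3: r + 2k = 1761.904818… → ⌈·⌉ = 1762
j=4: r + 3k = 2451.995727… → ⌈·⌉ = 2452
j=5: r + 4k = 3142.086636… → ⌈·⌉ = 3143
j=6: r + 5k = 3832.177545… → ⌈·⌉ = 3833
j=7: r + 6k = 4522.268454… → ⌈·⌉ = 4523
j=8: r + 7k = 5212.359363… → ⌈·⌉ = 5213
j=9: r + 8k = 5902.450272… → ⌈·⌉ = 5903
j=10: r + 9k = 6592.541181… → ⌈·⌉ = 6593
j=11: r + 10k = 7282.632090… → ⌈·⌉ = 7283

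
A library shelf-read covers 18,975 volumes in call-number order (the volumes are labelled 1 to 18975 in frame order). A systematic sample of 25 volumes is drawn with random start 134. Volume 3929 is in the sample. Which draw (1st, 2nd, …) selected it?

k = 18975/25 = 759
position = (3929 − 134)/759 + 1 = 3795/759 + 1 = 5 + 1 = 6

6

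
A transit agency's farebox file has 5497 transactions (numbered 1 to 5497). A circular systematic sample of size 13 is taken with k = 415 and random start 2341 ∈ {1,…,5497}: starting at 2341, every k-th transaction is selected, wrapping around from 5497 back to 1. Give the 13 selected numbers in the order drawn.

Selection 1: 2341
Selection 2: 2341 + 415 = 2756
Selection 3: 2756 + 415 = 3171
Selection 4: 3171 + 415 = 3586
Selection 5: 3586 + 415 = 4001
Selection 6: 4001 + 415 = 4416
Selection 7: 4416 + 415 = 4831
Selection 8: 4831 + 415 = 5246
Selection 9: 5246 + 415 = 5661 → 5661 − 5497 = 164
Selection 10: 164 + 415 = 579
Selection 11: 579 + 415 = 994
Selection 12: 994 + 415 = 1409
Selection 13: 1409 + 415 = 1824

2341, 2756, 3171, 3586, 4001, 4416, 4831, 5246, 164, 579, 994, 1409, 1824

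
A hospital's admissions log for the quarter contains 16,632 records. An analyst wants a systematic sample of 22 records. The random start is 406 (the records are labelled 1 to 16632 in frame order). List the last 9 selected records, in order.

10234, 10990, 11746, 12502, 13258, 14014, 14770, 15526, 16282

k = N/n = 16632/22 = 756
14th selection = 406 + 13×756 = 10234
15th: 10234 + 756 = 10990
16th: 10990 + 756 = 11746
17th: 11746 + 756 = 12502
18th: 12502 + 756 = 13258
19th: 13258 + 756 = 14014
20th: 14014 + 756 = 14770
21st: 14770 + 756 = 15526
22nd: 15526 + 756 = 16282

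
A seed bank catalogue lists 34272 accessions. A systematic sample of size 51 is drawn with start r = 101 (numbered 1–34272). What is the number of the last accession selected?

k = 34272/51 = 672
51st selection = r + (51−1)·k = 101 + 50×672 = 101 + 33600 = 33701

33701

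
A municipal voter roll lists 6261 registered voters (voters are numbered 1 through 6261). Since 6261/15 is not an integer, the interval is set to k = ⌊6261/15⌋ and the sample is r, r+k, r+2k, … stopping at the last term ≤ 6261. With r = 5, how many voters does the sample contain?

k = ⌊6261/15⌋ = 417
Achieved size = ⌊(6261 − 5)/417⌋ + 1 = ⌊6256/417⌋ + 1 = 15 + 1 = 16
(last selection: 5 + 15×417 = 6260 ≤ 6261; next would be 6677 > 6261)

16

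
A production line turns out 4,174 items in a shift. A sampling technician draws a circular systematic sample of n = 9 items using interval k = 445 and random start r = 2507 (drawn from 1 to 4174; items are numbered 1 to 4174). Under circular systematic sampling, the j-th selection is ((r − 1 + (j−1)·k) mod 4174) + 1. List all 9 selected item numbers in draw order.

Selection 1: 2507
Selection 2: 2507 + 445 = 2952
Selection 3: 2952 + 445 = 3397
Selection 4: 3397 + 445 = 3842
Selection 5: 3842 + 445 = 4287 → 4287 − 4174 = 113
Selection 6: 113 + 445 = 558
Selection 7: 558 + 445 = 1003
Selection 8: 1003 + 445 = 1448
Selection 9: 1448 + 445 = 1893

2507, 2952, 3397, 3842, 113, 558, 1003, 1448, 1893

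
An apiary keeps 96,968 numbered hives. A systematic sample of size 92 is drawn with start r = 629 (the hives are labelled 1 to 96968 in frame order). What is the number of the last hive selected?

k = 96968/92 = 1054
92nd selection = r + (92−1)·k = 629 + 91×1054 = 629 + 95914 = 96543

96543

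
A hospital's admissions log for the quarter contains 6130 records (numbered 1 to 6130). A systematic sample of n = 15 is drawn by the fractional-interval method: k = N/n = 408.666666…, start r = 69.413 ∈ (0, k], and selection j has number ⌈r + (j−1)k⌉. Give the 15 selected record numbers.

70, 479, 887, 1296, 1705, 2113, 2522, 2931, 3339, 3748, 4157, 4565, 4974, 5383, 5791

j=1: r + 0k = 69.413 → ⌈·⌉ = 70
j=2: r + 1k = 478.079666… → ⌈·⌉ = 479
j=3: r + 2k = 886.746333… → ⌈·⌉ = 887
j=4: r + 3k = 1295.413 → ⌈·⌉ = 1296
j=5: r + 4k = 1704.079666… → ⌈·⌉ = 1705
j=6: r + 5k = 2112.746333… → ⌈·⌉ = 2113
j=7: r + 6k = 2521.413 → ⌈·⌉ = 2522
j=8: r + 7k = 2930.079666… → ⌈·⌉ = 2931
j=9: r + 8k = 3338.746333… → ⌈·⌉ = 3339
j=10: r + 9k = 3747.413 → ⌈·⌉ = 3748
j=11: r + 10k = 4156.079666… → ⌈·⌉ = 4157
j=12: r + 11k = 4564.746333… → ⌈·⌉ = 4565
j=13: r + 12k = 4973.413 → ⌈·⌉ = 4974
j=14: r + 13k = 5382.079666… → ⌈·⌉ = 5383
j=15: r + 14k = 5790.746333… → ⌈·⌉ = 5791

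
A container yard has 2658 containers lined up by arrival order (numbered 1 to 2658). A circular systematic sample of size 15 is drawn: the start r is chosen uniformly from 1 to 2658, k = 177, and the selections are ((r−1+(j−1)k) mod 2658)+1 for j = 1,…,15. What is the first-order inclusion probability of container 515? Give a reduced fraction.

For each position j, as r ranges over 1…2658 the j-th selection hits every container exactly once, so container 515 is selected for exactly 15 of the 2658 starts.
Inclusion probability = 15/2658 = 5/886.

5/886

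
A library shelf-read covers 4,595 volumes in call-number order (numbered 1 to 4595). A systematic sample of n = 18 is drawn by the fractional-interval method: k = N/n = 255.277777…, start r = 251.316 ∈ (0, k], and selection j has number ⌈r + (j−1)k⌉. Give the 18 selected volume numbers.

252, 507, 762, 1018, 1273, 1528, 1783, 2039, 2294, 2549, 2805, 3060, 3315, 3570, 3826, 4081, 4336, 4592

j=1: r + 0k = 251.316 → ⌈·⌉ = 252
j=2: r + 1k = 506.593777… → ⌈·⌉ = 507
j=3: r + 2k = 761.871555… → ⌈·⌉ = 762
j=4: r + 3k = 1017.149333… → ⌈·⌉ = 1018
j=5: r + 4k = 1272.427111… → ⌈·⌉ = 1273
j=6: r + 5k = 1527.704888… → ⌈·⌉ = 1528
j=7: r + 6k = 1782.982666… → ⌈·⌉ = 1783
j=8: r + 7k = 2038.260444… → ⌈·⌉ = 2039
j=9: r + 8k = 2293.538222… → ⌈·⌉ = 2294
j=10: r + 9k = 2548.816 → ⌈·⌉ = 2549
j=11: r + 10k = 2804.093777… → ⌈·⌉ = 2805
j=12: r + 11k = 3059.371555… → ⌈·⌉ = 3060
j=13: r + 12k = 3314.649333… → ⌈·⌉ = 3315
j=14: r + 13k = 3569.927111… → ⌈·⌉ = 3570
j=15: r + 14k = 3825.204888… → ⌈·⌉ = 3826
j=16: r + 15k = 4080.482666… → ⌈·⌉ = 4081
j=17: r + 16k = 4335.760444… → ⌈·⌉ = 4336
j=18: r + 17k = 4591.038222… → ⌈·⌉ = 4592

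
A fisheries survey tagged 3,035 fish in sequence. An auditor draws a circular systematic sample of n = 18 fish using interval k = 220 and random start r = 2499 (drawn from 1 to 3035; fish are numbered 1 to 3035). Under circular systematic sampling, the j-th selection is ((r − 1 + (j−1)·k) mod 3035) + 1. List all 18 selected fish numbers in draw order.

2499, 2719, 2939, 124, 344, 564, 784, 1004, 1224, 1444, 1664, 1884, 2104, 2324, 2544, 2764, 2984, 169

Selection 1: 2499
Selection 2: 2499 + 220 = 2719
Selection 3: 2719 + 220 = 2939
Selection 4: 2939 + 220 = 3159 → 3159 − 3035 = 124
Selection 5: 124 + 220 = 344
Selection 6: 344 + 220 = 564
Selection 7: 564 + 220 = 784
Selection 8: 784 + 220 = 1004
Selection 9: 1004 + 220 = 1224
Selection 10: 1224 + 220 = 1444
Selection 11: 1444 + 220 = 1664
Selection 12: 1664 + 220 = 1884
Selection 13: 1884 + 220 = 2104
Selection 14: 2104 + 220 = 2324
Selection 15: 2324 + 220 = 2544
Selection 16: 2544 + 220 = 2764
Selection 17: 2764 + 220 = 2984
Selection 18: 2984 + 220 = 3204 → 3204 − 3035 = 169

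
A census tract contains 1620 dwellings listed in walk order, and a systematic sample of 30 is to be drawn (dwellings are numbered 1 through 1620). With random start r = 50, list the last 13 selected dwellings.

k = N/n = 1620/30 = 54
18th selection = 50 + 17×54 = 968
19th: 968 + 54 = 1022
20th: 1022 + 54 = 1076
21st: 1076 + 54 = 1130
22nd: 1130 + 54 = 1184
23rd: 1184 + 54 = 1238
24th: 1238 + 54 = 1292
25th: 1292 + 54 = 1346
26th: 1346 + 54 = 1400
27th: 1400 + 54 = 1454
28th: 1454 + 54 = 1508
29th: 1508 + 54 = 1562
30th: 1562 + 54 = 1616

968, 1022, 1076, 1130, 1184, 1238, 1292, 1346, 1400, 1454, 1508, 1562, 1616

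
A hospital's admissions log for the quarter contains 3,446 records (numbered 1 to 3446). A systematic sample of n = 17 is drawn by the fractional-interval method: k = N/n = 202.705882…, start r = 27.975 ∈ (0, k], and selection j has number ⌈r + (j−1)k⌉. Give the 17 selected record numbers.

j=1: r + 0k = 27.975 → ⌈·⌉ = 28
j=2: r + 1k = 230.680882… → ⌈·⌉ = 231
j=3: r + 2k = 433.386764… → ⌈·⌉ = 434
j=4: r + 3k = 636.092647… → ⌈·⌉ = 637
j=5: r + 4k = 838.798529… → ⌈·⌉ = 839
j=6: r + 5k = 1041.504411… → ⌈·⌉ = 1042
j=7: r + 6k = 1244.210294… → ⌈·⌉ = 1245
j=8: r + 7k = 1446.916176… → ⌈·⌉ = 1447
j=9: r + 8k = 1649.622058… → ⌈·⌉ = 1650
j=10: r + 9k = 1852.327941… → ⌈·⌉ = 1853
j=11: r + 10k = 2055.033823… → ⌈·⌉ = 2056
j=12: r + 11k = 2257.739705… → ⌈·⌉ = 2258
j=13: r + 12k = 2460.445588… → ⌈·⌉ = 2461
j=14: r + 13k = 2663.151470… → ⌈·⌉ = 2664
j=15: r + 14k = 2865.857352… → ⌈·⌉ = 2866
j=16: r + 15k = 3068.563235… → ⌈·⌉ = 3069
j=17: r + 16k = 3271.269117… → ⌈·⌉ = 3272

28, 231, 434, 637, 839, 1042, 1245, 1447, 1650, 1853, 2056, 2258, 2461, 2664, 2866, 3069, 3272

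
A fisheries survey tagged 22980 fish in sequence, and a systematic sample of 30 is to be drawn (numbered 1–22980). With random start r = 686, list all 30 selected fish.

k = N/n = 22980/30 = 766
fish 1: 686
fish 2: 686 + 766 = 1452
fish 3: 1452 + 766 = 2218
fish 4: 2218 + 766 = 2984
fish 5: 2984 + 766 = 3750
fish 6: 3750 + 766 = 4516
fish 7: 4516 + 766 = 5282
fish 8: 5282 + 766 = 6048
fish 9: 6048 + 766 = 6814
fish 10: 6814 + 766 = 7580
fish 11: 7580 + 766 = 8346
fish 12: 8346 + 766 = 9112
fish 13: 9112 + 766 = 9878
fish 14: 9878 + 766 = 10644
fish 15: 10644 + 766 = 11410
fish 16: 11410 + 766 = 12176
fish 17: 12176 + 766 = 12942
fish 18: 12942 + 766 = 13708
fish 19: 13708 + 766 = 14474
fish 20: 14474 + 766 = 15240
fish 21: 15240 + 766 = 16006
fish 22: 16006 + 766 = 16772
fish 23: 16772 + 766 = 17538
fish 24: 17538 + 766 = 18304
fish 25: 18304 + 766 = 19070
fish 26: 19070 + 766 = 19836
fish 27: 19836 + 766 = 20602
fish 28: 20602 + 766 = 21368
fish 29: 21368 + 766 = 22134
fish 30: 22134 + 766 = 22900

686, 1452, 2218, 2984, 3750, 4516, 5282, 6048, 6814, 7580, 8346, 9112, 9878, 10644, 11410, 12176, 12942, 13708, 14474, 15240, 16006, 16772, 17538, 18304, 19070, 19836, 20602, 21368, 22134, 22900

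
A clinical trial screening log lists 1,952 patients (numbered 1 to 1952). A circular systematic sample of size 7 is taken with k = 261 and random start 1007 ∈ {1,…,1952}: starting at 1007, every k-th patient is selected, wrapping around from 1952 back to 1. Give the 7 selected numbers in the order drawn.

Selection 1: 1007
Selection 2: 1007 + 261 = 1268
Selection 3: 1268 + 261 = 1529
Selection 4: 1529 + 261 = 1790
Selection 5: 1790 + 261 = 2051 → 2051 − 1952 = 99
Selection 6: 99 + 261 = 360
Selection 7: 360 + 261 = 621

1007, 1268, 1529, 1790, 99, 360, 621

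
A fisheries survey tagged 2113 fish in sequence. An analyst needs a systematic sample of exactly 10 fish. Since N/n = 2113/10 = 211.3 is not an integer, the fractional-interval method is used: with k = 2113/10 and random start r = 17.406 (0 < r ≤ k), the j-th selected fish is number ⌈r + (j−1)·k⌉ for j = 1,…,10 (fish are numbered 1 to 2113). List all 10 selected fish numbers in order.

18, 229, 441, 652, 863, 1074, 1286, 1497, 1708, 1920

j=1: r + 0k = 17.406 → ⌈·⌉ = 18
j=2: r + 1k = 228.706 → ⌈·⌉ = 229
j=3: r + 2k = 440.006 → ⌈·⌉ = 441
j=4: r + 3k = 651.306 → ⌈·⌉ = 652
j=5: r + 4k = 862.606 → ⌈·⌉ = 863
j=6: r + 5k = 1073.906 → ⌈·⌉ = 1074
j=7: r + 6k = 1285.206 → ⌈·⌉ = 1286
j=8: r + 7k = 1496.506 → ⌈·⌉ = 1497
j=9: r + 8k = 1707.806 → ⌈·⌉ = 1708
j=10: r + 9k = 1919.106 → ⌈·⌉ = 1920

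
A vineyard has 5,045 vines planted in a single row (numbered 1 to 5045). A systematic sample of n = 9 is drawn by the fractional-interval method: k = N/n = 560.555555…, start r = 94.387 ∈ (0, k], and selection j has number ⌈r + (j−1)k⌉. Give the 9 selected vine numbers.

j=1: r + 0k = 94.387 → ⌈·⌉ = 95
j=2: r + 1k = 654.942555… → ⌈·⌉ = 655
j=3: r + 2k = 1215.498111… → ⌈·⌉ = 1216
j=4: r + 3k = 1776.053666… → ⌈·⌉ = 1777
j=5: r + 4k = 2336.609222… → ⌈·⌉ = 2337
j=6: r + 5k = 2897.164777… → ⌈·⌉ = 2898
j=7: r + 6k = 3457.720333… → ⌈·⌉ = 3458
j=8: r + 7k = 4018.275888… → ⌈·⌉ = 4019
j=9: r + 8k = 4578.831444… → ⌈·⌉ = 4579

95, 655, 1216, 1777, 2337, 2898, 3458, 4019, 4579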